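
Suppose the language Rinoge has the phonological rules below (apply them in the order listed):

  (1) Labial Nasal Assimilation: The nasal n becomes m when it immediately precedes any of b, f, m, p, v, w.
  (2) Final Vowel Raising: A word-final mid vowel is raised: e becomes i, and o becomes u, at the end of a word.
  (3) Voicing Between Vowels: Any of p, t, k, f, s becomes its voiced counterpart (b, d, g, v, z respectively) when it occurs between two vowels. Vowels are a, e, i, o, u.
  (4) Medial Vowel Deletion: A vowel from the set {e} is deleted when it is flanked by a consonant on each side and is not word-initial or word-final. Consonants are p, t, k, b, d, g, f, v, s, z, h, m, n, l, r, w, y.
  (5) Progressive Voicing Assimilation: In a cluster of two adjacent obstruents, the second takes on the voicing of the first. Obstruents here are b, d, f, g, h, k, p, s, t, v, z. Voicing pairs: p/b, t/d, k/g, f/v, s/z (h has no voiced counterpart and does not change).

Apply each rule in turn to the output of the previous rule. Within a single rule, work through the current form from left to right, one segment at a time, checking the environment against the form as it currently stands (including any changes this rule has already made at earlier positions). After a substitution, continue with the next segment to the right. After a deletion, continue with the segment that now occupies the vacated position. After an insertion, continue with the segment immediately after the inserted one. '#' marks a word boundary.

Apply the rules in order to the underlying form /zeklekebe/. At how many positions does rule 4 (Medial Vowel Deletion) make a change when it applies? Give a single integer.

(1) Labial Nasal Assimilation: no change — [zeklekebe]
(2) Final Vowel Raising: [zeklekebe] → [zeklekebi]
(3) Voicing Between Vowels: [zeklekebi] → [zeklegebi]
(4) Medial Vowel Deletion: [zeklegebi] → [zklgbi]
(5) Progressive Voicing Assimilation: [zklgbi] → [zglgbi]
Rule 4 changed 3 position(s).

3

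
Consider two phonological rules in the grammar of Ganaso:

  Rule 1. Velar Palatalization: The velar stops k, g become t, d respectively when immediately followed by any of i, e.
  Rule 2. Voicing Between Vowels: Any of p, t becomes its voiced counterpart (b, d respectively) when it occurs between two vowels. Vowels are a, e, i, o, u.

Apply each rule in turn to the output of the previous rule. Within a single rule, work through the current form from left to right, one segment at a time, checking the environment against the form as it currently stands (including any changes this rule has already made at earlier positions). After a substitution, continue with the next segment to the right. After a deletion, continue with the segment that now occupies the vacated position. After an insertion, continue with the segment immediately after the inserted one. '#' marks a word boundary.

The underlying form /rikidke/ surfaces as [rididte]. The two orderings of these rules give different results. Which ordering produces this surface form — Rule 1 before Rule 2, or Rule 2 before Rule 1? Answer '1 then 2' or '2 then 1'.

Order 1 then 2:
  1 Velar Palatalization: [rikidke] → [ritidte]
  2 Voicing Between Vowels: [ritidte] → [rididte]
  result: [rididte]
Order 2 then 1:
  2 Voicing Between Vowels: no change — [rikidke]
  1 Velar Palatalization: [rikidke] → [ritidte]
  result: [ritidte]

1 then 2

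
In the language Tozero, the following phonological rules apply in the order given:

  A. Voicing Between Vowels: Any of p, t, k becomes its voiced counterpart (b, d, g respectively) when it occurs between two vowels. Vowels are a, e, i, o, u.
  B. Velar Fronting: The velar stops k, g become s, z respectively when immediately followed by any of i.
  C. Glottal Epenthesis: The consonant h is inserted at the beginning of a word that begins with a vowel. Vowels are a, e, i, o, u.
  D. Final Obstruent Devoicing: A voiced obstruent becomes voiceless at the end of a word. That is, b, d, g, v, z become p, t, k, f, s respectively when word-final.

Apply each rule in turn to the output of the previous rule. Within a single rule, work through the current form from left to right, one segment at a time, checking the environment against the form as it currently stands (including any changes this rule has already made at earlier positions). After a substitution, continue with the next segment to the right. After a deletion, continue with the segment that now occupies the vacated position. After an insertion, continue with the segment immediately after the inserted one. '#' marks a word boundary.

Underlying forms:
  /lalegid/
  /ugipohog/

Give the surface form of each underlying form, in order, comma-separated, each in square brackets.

[lalezit], [huzibohok]

/lalegid/:
  A Voicing Between Vowels: no change — [lalegid]
  B Velar Fronting: [lalegid] → [lalezid]
  C Glottal Epenthesis: no change — [lalezid]
  D Final Obstruent Devoicing: [lalezid] → [lalezit]
/ugipohog/:
  A Voicing Between Vowels: [ugipohog] → [ugibohog]
  B Velar Fronting: [ugibohog] → [uzibohog]
  C Glottal Epenthesis: [uzibohog] → [huzibohog]
  D Final Obstruent Devoicing: [huzibohog] → [huzibohok]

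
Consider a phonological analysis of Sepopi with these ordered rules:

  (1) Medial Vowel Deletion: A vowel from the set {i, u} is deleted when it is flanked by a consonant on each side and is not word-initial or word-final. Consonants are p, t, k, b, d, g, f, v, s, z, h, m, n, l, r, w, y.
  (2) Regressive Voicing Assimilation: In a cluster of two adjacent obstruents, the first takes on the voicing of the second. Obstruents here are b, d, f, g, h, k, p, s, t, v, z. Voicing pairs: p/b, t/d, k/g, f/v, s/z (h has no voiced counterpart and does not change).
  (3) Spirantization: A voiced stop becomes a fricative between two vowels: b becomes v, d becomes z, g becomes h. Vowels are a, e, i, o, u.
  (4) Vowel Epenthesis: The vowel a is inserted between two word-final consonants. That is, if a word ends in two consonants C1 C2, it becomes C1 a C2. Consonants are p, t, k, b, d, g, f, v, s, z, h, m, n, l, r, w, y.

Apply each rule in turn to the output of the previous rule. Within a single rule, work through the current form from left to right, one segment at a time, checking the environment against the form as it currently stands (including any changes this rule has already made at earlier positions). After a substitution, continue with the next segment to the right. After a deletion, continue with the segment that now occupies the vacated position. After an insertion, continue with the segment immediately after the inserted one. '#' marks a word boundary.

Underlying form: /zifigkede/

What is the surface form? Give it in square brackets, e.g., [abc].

[svkkeze]

(1) Medial Vowel Deletion: [zifigkede] → [zfgkede]
(2) Regressive Voicing Assimilation: [zfgkede] → [svkkede]
(3) Spirantization: [svkkede] → [svkkeze]
(4) Vowel Epenthesis: no change — [svkkeze]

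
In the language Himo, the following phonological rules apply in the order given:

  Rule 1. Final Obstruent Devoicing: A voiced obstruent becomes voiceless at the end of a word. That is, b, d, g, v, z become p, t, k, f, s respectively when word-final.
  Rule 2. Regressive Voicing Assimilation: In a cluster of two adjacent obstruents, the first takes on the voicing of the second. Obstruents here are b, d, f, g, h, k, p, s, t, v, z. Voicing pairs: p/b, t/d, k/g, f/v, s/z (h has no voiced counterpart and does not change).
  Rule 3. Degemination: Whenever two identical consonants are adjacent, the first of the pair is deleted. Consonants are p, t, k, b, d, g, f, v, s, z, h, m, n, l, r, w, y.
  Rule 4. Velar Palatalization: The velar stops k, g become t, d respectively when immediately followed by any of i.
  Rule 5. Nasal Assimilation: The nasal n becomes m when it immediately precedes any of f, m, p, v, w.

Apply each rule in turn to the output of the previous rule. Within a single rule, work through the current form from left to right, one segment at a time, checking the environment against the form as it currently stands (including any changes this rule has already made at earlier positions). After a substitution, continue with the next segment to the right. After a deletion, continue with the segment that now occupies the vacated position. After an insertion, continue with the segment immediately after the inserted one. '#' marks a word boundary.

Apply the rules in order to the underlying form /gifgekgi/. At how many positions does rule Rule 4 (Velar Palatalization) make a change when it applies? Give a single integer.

2

Rule 1 Final Obstruent Devoicing: no change — [gifgekgi]
Rule 2 Regressive Voicing Assimilation: [gifgekgi] → [givgeggi]
Rule 3 Degemination: [givgeggi] → [givgegi]
Rule 4 Velar Palatalization: [givgegi] → [divgedi]
Rule 5 Nasal Assimilation: no change — [divgedi]
Rule Rule 4 changed 2 position(s).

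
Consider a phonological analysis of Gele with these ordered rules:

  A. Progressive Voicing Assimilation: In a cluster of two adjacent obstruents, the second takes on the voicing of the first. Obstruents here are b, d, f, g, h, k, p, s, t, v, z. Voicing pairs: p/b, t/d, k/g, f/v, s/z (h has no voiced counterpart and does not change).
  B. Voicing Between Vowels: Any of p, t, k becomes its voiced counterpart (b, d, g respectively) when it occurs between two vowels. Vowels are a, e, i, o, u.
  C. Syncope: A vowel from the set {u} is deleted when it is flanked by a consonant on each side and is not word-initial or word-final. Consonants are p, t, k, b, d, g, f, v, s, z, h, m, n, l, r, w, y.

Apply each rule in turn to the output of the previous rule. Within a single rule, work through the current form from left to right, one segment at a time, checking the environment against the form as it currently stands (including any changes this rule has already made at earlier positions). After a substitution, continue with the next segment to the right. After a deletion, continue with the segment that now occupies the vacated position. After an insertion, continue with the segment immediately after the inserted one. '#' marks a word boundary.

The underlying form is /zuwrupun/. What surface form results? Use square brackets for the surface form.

A Progressive Voicing Assimilation: no change — [zuwrupun]
B Voicing Between Vowels: [zuwrupun] → [zuwrubun]
C Syncope: [zuwrubun] → [zwrbn]

[zwrbn]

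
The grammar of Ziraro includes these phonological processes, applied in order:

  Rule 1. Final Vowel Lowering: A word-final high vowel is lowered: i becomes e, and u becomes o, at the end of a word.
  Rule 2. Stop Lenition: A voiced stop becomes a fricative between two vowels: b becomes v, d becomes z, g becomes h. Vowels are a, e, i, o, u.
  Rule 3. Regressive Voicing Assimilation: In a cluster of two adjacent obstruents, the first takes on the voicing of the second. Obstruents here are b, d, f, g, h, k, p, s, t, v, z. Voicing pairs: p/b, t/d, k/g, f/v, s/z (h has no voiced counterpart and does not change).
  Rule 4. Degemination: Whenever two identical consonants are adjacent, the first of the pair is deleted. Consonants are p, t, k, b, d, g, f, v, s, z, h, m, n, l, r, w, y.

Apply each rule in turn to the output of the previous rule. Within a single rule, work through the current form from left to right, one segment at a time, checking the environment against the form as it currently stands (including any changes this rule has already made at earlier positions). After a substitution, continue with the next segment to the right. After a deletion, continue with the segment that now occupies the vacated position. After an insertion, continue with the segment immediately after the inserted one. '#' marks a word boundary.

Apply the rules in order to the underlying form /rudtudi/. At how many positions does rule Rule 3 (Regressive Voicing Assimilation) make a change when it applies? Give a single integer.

Rule 1 Final Vowel Lowering: [rudtudi] → [rudtude]
Rule 2 Stop Lenition: [rudtude] → [rudtuze]
Rule 3 Regressive Voicing Assimilation: [rudtuze] → [ruttuze]
Rule 4 Degemination: [ruttuze] → [rutuze]
Rule Rule 3 changed 1 position(s).

1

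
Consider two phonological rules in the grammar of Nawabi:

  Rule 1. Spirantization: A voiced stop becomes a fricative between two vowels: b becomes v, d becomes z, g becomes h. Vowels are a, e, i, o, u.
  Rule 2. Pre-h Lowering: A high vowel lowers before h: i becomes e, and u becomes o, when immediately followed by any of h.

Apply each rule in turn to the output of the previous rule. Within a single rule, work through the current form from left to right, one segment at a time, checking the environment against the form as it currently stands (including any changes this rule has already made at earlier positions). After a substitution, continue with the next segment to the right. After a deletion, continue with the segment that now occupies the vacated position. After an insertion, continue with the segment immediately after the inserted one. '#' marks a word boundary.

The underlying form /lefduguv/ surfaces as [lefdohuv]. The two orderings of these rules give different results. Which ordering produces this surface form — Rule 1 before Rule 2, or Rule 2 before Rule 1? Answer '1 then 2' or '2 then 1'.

1 then 2

Order 1 then 2:
  1 Spirantization: [lefduguv] → [lefduhuv]
  2 Pre-h Lowering: [lefduhuv] → [lefdohuv]
  result: [lefdohuv]
Order 2 then 1:
  2 Pre-h Lowering: no change — [lefduguv]
  1 Spirantization: [lefduguv] → [lefduhuv]
  result: [lefduhuv]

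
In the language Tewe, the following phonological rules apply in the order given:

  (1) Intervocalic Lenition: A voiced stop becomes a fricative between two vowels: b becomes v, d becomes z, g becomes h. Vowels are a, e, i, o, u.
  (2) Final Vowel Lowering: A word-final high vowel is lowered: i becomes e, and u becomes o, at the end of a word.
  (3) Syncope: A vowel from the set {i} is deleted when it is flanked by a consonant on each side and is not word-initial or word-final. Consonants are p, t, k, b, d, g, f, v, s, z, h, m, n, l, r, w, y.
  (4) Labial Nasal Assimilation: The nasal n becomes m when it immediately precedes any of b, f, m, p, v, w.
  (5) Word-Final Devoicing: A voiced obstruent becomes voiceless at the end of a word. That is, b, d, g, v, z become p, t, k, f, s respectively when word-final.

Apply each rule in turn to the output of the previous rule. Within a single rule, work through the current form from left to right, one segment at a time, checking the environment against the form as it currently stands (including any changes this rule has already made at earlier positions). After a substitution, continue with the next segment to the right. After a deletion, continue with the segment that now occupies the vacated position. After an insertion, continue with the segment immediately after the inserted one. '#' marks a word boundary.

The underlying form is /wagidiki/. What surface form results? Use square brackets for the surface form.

(1) Intervocalic Lenition: [wagidiki] → [wahiziki]
(2) Final Vowel Lowering: [wahiziki] → [wahizike]
(3) Syncope: [wahizike] → [wahzke]
(4) Labial Nasal Assimilation: no change — [wahzke]
(5) Word-Final Devoicing: no change — [wahzke]

[wahzke]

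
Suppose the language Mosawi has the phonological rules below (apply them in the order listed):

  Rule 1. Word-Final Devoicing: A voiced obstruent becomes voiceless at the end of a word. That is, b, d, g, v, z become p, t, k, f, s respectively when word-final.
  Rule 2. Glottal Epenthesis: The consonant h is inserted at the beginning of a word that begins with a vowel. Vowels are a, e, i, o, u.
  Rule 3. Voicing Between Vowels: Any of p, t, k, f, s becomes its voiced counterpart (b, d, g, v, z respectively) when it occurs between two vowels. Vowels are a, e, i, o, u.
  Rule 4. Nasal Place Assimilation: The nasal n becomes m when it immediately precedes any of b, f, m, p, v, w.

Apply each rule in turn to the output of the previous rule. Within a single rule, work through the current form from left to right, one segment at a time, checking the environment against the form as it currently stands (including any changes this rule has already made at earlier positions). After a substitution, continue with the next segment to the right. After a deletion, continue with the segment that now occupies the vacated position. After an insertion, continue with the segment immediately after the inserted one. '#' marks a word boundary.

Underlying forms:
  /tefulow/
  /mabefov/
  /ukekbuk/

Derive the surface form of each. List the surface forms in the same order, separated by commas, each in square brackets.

/tefulow/:
  Rule 1 Word-Final Devoicing: no change — [tefulow]
  Rule 2 Glottal Epenthesis: no change — [tefulow]
  Rule 3 Voicing Between Vowels: [tefulow] → [tevulow]
  Rule 4 Nasal Place Assimilation: no change — [tevulow]
/mabefov/:
  Rule 1 Word-Final Devoicing: [mabefov] → [mabefof]
  Rule 2 Glottal Epenthesis: no change — [mabefof]
  Rule 3 Voicing Between Vowels: [mabefof] → [mabevof]
  Rule 4 Nasal Place Assimilation: no change — [mabevof]
/ukekbuk/:
  Rule 1 Word-Final Devoicing: no change — [ukekbuk]
  Rule 2 Glottal Epenthesis: [ukekbuk] → [hukekbuk]
  Rule 3 Voicing Between Vowels: [hukekbuk] → [hugekbuk]
  Rule 4 Nasal Place Assimilation: no change — [hugekbuk]

[tevulow], [mabevof], [hugekbuk]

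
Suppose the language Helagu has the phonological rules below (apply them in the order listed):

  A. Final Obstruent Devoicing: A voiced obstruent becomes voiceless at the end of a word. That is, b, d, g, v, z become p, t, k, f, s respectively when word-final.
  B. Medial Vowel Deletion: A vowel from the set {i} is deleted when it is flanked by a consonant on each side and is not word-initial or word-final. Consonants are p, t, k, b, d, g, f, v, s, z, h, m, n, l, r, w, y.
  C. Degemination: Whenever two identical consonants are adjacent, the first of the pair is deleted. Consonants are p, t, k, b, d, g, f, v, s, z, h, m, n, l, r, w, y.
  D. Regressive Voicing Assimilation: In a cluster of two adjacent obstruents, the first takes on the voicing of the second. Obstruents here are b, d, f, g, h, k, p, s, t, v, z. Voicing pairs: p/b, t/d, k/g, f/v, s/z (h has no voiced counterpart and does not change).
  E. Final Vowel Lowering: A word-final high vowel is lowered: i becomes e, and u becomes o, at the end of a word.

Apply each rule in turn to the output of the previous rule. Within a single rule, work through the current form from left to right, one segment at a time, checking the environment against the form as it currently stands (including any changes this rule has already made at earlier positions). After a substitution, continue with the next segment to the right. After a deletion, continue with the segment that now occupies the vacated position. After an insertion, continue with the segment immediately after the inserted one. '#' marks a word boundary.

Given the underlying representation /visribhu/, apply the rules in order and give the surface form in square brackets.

[fsrpho]

A Final Obstruent Devoicing: no change — [visribhu]
B Medial Vowel Deletion: [visribhu] → [vsrbhu]
C Degemination: no change — [vsrbhu]
D Regressive Voicing Assimilation: [vsrbhu] → [fsrphu]
E Final Vowel Lowering: [fsrphu] → [fsrpho]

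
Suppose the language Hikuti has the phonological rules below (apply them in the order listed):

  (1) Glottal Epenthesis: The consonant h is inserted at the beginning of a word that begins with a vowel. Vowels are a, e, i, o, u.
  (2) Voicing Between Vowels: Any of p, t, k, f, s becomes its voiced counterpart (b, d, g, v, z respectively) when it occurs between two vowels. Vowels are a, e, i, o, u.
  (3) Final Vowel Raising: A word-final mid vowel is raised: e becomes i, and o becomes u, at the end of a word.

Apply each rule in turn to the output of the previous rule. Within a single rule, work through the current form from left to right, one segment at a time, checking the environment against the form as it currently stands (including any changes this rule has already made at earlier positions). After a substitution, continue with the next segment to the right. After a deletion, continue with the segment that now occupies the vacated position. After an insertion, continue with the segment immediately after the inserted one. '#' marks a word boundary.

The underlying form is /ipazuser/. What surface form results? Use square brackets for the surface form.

[hibazuzer]

(1) Glottal Epenthesis: [ipazuser] → [hipazuser]
(2) Voicing Between Vowels: [hipazuser] → [hibazuzer]
(3) Final Vowel Raising: no change — [hibazuzer]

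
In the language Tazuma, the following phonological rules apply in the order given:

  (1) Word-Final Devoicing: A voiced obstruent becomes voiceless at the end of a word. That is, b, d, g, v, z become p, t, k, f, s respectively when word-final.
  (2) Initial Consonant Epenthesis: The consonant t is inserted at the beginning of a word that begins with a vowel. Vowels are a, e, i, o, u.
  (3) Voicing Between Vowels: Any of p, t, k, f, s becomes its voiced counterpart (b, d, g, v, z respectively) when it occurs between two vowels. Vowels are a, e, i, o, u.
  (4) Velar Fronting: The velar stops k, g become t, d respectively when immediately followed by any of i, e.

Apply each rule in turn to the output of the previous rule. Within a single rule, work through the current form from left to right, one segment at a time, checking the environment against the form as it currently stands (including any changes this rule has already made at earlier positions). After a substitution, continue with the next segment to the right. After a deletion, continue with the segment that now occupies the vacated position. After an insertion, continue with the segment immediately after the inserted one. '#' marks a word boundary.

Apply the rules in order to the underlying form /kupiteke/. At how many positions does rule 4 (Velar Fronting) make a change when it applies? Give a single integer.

1

(1) Word-Final Devoicing: no change — [kupiteke]
(2) Initial Consonant Epenthesis: no change — [kupiteke]
(3) Voicing Between Vowels: [kupiteke] → [kubidege]
(4) Velar Fronting: [kubidege] → [kubidede]
Rule 4 changed 1 position(s).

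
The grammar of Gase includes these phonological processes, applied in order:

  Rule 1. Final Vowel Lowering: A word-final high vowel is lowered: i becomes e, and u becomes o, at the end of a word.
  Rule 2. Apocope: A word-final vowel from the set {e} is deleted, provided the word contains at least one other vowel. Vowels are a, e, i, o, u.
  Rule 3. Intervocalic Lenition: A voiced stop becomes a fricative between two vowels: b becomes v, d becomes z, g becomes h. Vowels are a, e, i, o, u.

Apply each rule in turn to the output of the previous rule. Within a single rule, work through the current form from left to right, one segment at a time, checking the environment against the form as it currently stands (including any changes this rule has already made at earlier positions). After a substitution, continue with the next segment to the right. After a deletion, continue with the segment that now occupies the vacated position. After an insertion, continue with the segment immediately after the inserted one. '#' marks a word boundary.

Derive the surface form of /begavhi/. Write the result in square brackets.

Rule 1 Final Vowel Lowering: [begavhi] → [begavhe]
Rule 2 Apocope: [begavhe] → [begavh]
Rule 3 Intervocalic Lenition: [begavh] → [behavh]

[behavh]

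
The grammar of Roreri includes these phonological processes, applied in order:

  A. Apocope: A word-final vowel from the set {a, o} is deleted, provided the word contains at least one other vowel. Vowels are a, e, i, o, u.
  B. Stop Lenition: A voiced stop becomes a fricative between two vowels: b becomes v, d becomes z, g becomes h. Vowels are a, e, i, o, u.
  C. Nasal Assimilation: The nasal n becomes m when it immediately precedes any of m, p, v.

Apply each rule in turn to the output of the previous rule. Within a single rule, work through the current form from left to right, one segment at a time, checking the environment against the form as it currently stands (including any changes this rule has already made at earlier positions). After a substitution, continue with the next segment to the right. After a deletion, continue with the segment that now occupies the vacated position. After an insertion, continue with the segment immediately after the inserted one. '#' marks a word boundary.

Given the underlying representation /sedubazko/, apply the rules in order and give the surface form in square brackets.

[sezuvazk]

A Apocope: [sedubazko] → [sedubazk]
B Stop Lenition: [sedubazk] → [sezuvazk]
C Nasal Assimilation: no change — [sezuvazk]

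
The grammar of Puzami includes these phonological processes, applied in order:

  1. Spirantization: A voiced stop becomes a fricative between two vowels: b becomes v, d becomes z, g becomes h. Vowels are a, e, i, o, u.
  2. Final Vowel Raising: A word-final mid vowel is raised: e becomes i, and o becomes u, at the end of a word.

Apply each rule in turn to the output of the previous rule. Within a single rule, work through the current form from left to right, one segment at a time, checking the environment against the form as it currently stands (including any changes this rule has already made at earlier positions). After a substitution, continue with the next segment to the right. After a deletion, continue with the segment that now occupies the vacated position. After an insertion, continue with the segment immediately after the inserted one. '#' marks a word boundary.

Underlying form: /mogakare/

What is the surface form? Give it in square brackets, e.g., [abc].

1 Spirantization: [mogakare] → [mohakare]
2 Final Vowel Raising: [mohakare] → [mohakari]

[mohakari]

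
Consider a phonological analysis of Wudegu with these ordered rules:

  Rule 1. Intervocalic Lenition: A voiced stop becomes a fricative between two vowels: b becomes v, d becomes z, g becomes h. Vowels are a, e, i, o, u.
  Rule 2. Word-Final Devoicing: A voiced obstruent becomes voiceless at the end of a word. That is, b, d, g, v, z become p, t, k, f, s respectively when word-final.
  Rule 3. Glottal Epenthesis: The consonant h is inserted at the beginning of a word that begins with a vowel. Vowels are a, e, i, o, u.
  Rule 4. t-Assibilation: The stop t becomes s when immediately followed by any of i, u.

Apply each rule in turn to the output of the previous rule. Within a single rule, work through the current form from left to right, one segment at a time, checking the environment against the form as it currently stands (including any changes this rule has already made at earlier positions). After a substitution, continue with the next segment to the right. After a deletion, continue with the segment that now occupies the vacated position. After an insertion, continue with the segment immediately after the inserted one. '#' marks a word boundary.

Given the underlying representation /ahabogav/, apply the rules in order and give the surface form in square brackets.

Rule 1 Intervocalic Lenition: [ahabogav] → [ahavohav]
Rule 2 Word-Final Devoicing: [ahavohav] → [ahavohaf]
Rule 3 Glottal Epenthesis: [ahavohaf] → [hahavohaf]
Rule 4 t-Assibilation: no change — [hahavohaf]

[hahavohaf]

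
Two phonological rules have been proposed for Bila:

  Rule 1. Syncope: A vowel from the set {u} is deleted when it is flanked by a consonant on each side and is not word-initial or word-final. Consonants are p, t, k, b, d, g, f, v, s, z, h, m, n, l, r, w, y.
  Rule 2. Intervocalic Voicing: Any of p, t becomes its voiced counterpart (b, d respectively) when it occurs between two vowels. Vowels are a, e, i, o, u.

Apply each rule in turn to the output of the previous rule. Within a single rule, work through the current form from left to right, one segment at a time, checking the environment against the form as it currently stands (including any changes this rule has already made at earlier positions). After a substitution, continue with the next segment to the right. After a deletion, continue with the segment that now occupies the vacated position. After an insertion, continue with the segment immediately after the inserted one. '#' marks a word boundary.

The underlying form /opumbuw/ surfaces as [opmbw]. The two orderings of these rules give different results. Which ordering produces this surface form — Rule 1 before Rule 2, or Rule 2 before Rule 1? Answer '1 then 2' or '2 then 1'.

1 then 2

Order 1 then 2:
  1 Syncope: [opumbuw] → [opmbw]
  2 Intervocalic Voicing: no change — [opmbw]
  result: [opmbw]
Order 2 then 1:
  2 Intervocalic Voicing: [opumbuw] → [obumbuw]
  1 Syncope: [obumbuw] → [obmbw]
  result: [obmbw]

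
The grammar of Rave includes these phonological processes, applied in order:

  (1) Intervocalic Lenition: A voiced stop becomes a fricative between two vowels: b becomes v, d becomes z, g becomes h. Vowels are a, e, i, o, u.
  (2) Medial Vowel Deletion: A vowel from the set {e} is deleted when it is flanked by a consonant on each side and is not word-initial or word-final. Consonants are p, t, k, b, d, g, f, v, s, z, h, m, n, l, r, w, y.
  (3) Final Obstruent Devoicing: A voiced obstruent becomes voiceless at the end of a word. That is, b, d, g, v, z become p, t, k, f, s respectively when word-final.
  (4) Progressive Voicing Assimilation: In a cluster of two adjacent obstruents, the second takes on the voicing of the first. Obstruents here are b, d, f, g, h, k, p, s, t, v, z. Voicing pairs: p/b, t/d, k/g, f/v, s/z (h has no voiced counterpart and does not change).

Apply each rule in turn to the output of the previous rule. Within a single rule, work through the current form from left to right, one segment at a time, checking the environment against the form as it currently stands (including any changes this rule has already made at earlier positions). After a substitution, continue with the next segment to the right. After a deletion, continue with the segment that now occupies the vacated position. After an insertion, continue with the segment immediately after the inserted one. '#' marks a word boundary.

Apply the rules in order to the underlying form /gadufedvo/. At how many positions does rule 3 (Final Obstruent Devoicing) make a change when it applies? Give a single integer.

(1) Intervocalic Lenition: [gadufedvo] → [gazufedvo]
(2) Medial Vowel Deletion: [gazufedvo] → [gazufdvo]
(3) Final Obstruent Devoicing: no change — [gazufdvo]
(4) Progressive Voicing Assimilation: [gazufdvo] → [gazuftfo]
Rule 3 changed 0 position(s).

0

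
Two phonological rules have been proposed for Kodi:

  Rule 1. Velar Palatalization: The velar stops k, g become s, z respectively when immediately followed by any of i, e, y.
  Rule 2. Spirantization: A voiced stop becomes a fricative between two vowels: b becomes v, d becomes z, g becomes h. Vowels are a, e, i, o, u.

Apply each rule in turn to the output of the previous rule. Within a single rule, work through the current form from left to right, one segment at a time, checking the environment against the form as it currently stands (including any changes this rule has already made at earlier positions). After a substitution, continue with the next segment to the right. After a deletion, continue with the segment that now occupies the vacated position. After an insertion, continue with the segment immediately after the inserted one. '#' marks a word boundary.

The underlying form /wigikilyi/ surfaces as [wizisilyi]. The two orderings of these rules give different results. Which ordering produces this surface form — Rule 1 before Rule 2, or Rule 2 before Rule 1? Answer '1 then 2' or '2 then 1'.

1 then 2

Order 1 then 2:
  1 Velar Palatalization: [wigikilyi] → [wizisilyi]
  2 Spirantization: no change — [wizisilyi]
  result: [wizisilyi]
Order 2 then 1:
  2 Spirantization: [wigikilyi] → [wihikilyi]
  1 Velar Palatalization: [wihikilyi] → [wihisilyi]
  result: [wihisilyi]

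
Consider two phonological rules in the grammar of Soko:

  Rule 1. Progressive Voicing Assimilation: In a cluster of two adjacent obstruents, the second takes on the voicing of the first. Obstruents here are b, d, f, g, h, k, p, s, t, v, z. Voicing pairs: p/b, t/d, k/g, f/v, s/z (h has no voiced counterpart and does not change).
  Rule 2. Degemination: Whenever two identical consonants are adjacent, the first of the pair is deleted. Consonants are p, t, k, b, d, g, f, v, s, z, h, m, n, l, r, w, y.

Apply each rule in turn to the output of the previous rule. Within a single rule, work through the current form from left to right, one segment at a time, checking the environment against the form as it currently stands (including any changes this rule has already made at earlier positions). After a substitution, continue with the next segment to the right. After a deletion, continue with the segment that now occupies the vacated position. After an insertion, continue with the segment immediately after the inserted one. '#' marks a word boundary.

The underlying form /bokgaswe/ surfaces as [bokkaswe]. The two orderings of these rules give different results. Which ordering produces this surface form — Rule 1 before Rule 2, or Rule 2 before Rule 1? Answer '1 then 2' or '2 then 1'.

Order 1 then 2:
  1 Progressive Voicing Assimilation: [bokgaswe] → [bokkaswe]
  2 Degemination: [bokkaswe] → [bokaswe]
  result: [bokaswe]
Order 2 then 1:
  2 Degemination: no change — [bokgaswe]
  1 Progressive Voicing Assimilation: [bokgaswe] → [bokkaswe]
  result: [bokkaswe]

2 then 1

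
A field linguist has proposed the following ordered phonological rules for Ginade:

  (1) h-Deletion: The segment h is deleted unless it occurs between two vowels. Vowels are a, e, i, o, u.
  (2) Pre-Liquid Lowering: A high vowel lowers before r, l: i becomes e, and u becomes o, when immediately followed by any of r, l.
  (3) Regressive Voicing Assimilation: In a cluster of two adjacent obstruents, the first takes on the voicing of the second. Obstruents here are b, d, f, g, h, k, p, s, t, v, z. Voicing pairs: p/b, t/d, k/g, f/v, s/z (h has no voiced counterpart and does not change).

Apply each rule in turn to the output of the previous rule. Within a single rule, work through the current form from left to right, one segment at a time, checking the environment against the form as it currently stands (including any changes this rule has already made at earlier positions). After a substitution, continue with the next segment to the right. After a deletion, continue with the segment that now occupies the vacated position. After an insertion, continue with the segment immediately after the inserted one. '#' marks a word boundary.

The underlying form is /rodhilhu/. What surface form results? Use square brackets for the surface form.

(1) h-Deletion: [rodhilhu] → [rodilu]
(2) Pre-Liquid Lowering: [rodilu] → [rodelu]
(3) Regressive Voicing Assimilation: no change — [rodelu]

[rodelu]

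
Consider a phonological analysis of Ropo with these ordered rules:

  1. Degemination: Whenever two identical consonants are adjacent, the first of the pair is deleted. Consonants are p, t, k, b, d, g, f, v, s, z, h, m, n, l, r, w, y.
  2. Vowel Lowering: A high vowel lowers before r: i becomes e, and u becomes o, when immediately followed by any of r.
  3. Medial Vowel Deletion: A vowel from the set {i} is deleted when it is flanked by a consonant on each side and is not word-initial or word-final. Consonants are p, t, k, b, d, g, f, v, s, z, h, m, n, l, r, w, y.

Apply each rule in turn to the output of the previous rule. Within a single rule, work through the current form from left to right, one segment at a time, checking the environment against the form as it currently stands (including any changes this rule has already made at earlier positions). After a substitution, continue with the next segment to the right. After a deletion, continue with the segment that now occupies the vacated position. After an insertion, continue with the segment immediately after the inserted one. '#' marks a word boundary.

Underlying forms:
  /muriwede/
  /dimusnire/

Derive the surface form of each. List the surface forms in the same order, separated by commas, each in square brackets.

[morwede], [dmusnere]

/muriwede/:
  1 Degemination: no change — [muriwede]
  2 Vowel Lowering: [muriwede] → [moriwede]
  3 Medial Vowel Deletion: [moriwede] → [morwede]
/dimusnire/:
  1 Degemination: no change — [dimusnire]
  2 Vowel Lowering: [dimusnire] → [dimusnere]
  3 Medial Vowel Deletion: [dimusnere] → [dmusnere]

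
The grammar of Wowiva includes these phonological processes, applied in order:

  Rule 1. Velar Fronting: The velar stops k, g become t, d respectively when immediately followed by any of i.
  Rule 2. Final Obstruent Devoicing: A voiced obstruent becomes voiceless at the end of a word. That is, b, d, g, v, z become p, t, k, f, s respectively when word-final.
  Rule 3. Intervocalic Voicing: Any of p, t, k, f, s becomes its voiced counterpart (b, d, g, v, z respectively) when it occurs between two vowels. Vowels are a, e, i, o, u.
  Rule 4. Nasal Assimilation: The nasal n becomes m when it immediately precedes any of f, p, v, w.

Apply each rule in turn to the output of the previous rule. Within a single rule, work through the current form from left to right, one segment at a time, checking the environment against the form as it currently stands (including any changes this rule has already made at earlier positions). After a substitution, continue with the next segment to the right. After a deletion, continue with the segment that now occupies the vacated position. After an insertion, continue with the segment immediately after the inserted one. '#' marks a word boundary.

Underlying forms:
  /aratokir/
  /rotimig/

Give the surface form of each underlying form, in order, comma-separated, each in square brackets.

/aratokir/:
  Rule 1 Velar Fronting: [aratokir] → [aratotir]
  Rule 2 Final Obstruent Devoicing: no change — [aratotir]
  Rule 3 Intervocalic Voicing: [aratotir] → [aradodir]
  Rule 4 Nasal Assimilation: no change — [aradodir]
/rotimig/:
  Rule 1 Velar Fronting: no change — [rotimig]
  Rule 2 Final Obstruent Devoicing: [rotimig] → [rotimik]
  Rule 3 Intervocalic Voicing: [rotimik] → [rodimik]
  Rule 4 Nasal Assimilation: no change — [rodimik]

[aradodir], [rodimik]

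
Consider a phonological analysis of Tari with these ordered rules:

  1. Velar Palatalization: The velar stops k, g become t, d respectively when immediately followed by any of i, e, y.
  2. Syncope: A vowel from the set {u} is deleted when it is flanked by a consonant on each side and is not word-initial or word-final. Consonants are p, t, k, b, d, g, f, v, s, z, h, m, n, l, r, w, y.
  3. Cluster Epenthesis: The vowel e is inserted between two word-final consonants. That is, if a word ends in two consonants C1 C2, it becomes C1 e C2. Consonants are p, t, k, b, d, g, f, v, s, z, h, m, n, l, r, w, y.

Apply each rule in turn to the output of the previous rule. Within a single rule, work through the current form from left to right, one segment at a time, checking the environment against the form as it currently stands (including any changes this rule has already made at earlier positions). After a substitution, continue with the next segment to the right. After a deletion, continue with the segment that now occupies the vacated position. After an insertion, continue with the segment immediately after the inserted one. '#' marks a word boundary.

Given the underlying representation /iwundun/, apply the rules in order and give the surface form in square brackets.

1 Velar Palatalization: no change — [iwundun]
2 Syncope: [iwundun] → [iwndn]
3 Cluster Epenthesis: [iwndn] → [iwnden]

[iwnden]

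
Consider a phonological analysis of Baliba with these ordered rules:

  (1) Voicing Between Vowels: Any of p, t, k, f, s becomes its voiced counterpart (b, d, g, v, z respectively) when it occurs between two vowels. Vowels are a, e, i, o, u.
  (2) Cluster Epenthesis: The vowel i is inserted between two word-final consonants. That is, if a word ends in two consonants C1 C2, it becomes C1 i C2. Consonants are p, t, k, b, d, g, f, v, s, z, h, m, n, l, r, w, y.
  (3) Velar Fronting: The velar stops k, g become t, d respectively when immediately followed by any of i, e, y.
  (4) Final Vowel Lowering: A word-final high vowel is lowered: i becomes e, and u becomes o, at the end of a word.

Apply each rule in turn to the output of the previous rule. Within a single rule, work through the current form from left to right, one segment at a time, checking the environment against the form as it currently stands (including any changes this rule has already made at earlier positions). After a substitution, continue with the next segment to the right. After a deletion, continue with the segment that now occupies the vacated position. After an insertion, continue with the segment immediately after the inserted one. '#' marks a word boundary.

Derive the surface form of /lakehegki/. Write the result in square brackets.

[ladehegte]

(1) Voicing Between Vowels: [lakehegki] → [lagehegki]
(2) Cluster Epenthesis: no change — [lagehegki]
(3) Velar Fronting: [lagehegki] → [ladehegti]
(4) Final Vowel Lowering: [ladehegti] → [ladehegte]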